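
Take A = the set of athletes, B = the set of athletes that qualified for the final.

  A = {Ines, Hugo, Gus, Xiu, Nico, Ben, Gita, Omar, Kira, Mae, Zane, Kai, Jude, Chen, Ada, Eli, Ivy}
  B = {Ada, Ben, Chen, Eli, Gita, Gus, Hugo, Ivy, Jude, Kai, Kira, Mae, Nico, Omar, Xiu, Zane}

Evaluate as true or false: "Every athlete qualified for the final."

Truth condition: A ⊆ B, i.e. every element of A is in B (|A ∖ B| = 0).
|A| = 17, |A ∩ B| = 16, |A ∖ B| = 1.
So the statement is false.

False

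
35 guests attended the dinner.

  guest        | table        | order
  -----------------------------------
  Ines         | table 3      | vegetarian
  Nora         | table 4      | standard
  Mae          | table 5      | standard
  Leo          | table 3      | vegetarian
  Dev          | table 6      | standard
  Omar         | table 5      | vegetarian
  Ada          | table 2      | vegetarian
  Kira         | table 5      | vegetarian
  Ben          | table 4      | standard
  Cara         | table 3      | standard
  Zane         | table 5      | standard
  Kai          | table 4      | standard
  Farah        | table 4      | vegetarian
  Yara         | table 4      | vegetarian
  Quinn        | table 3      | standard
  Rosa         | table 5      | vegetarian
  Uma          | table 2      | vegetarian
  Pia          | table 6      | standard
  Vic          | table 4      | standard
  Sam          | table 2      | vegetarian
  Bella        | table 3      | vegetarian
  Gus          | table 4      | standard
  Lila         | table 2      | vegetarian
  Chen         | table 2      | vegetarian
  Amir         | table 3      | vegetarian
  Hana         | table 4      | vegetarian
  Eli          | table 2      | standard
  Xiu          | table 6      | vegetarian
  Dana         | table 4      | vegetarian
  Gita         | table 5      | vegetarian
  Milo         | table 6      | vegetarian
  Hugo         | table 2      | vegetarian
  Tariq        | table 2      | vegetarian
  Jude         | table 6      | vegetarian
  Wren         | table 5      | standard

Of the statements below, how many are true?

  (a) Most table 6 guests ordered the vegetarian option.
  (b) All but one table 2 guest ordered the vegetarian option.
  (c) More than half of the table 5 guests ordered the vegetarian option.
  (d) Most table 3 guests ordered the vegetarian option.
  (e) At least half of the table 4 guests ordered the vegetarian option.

(a) table 6: |A| = 5, |A ∩ B| = 3; needs |A ∩ B| > |A ∖ B| — true.
(b) table 2: |A| = 8, |A ∩ B| = 7; needs |A ∖ B| = 1 — true.
(c) table 5: |A| = 7, |A ∩ B| = 4; needs |A ∩ B| > |A ∖ B| — true.
(d) table 3: |A| = 6, |A ∩ B| = 4; needs |A ∩ B| > |A ∖ B| — true.
(e) table 4: |A| = 9, |A ∩ B| = 4; needs |A ∩ B| ≥ |A ∖ B| — false.

4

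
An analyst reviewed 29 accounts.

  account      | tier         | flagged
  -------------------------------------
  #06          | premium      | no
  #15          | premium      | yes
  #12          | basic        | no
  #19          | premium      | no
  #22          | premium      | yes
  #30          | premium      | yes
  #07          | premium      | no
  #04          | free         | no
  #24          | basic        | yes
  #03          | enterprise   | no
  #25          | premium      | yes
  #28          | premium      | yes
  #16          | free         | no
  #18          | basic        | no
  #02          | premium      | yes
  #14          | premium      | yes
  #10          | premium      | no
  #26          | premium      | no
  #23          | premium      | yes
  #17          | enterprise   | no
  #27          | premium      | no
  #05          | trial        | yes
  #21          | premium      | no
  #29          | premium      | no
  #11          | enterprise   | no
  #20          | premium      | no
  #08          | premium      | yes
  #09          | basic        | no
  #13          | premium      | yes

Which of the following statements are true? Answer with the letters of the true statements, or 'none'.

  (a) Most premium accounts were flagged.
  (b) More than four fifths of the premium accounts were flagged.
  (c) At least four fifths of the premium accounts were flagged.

(a)

|A| = 19, |A ∩ B| = 10, |A ∖ B| = 9.
(a) |A ∩ B| > |A ∖ B|: holds.
(b) |A ∩ B| / |A| > 4/5: fails.
(c) |A ∩ B| / |A| ≥ 4/5: fails.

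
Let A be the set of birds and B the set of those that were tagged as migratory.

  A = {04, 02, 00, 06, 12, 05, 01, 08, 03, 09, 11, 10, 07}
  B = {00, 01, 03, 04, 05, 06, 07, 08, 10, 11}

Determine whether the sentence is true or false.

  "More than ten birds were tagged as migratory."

'More than ten birds were tagged as migratory' holds iff |A ∩ B| > 10.
A (the restrictor) = {04, 02, 00, 06, 12, 05, 01, 08, 03, 09, 11, 10, 07}, |A| = 13.
A ∩ B = {04, 00, 06, 05, 01, 08, 03, 11, 10, 07}, so |A ∩ B| = 10.
|A ∩ B| = 10, so the statement is false.

False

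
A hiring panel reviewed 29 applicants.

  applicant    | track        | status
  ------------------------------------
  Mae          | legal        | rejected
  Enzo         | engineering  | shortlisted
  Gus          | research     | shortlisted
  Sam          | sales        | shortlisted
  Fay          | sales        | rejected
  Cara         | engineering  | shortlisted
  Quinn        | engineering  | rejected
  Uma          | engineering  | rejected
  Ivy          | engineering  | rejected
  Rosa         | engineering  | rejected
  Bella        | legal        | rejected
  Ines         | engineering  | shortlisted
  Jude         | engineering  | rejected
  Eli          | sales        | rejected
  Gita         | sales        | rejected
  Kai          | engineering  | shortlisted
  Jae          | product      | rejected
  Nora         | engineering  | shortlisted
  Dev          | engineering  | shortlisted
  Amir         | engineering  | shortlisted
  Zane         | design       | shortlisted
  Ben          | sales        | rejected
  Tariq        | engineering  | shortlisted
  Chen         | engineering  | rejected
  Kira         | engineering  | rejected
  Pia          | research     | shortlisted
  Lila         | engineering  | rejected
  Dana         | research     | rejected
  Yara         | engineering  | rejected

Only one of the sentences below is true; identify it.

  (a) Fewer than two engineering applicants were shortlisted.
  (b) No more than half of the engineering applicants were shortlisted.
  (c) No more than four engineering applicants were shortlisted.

|A| = 17, |A ∩ B| = 8, |A ∖ B| = 9.
(a) requires |A ∩ B| < 2: false.
(b) requires |A ∩ B| ≤ |A ∖ B|: true.
(c) requires |A ∩ B| ≤ 4: false.

(b)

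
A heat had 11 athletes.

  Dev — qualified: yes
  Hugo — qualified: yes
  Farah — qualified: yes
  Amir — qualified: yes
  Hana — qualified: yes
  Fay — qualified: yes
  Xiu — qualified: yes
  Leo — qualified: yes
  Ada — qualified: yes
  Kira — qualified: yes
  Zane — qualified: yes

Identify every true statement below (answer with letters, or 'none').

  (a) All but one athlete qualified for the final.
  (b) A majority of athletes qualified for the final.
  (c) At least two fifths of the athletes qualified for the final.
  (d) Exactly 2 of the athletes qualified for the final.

|A| = 11, |A ∩ B| = 11, |A ∖ B| = 0.
(a) |A ∖ B| = 1: fails.
(b) |A ∩ B| > |A ∖ B|: holds.
(c) |A ∩ B| / |A| ≥ 2/5: holds.
(d) |A ∩ B| = 2: fails.

(b), (c)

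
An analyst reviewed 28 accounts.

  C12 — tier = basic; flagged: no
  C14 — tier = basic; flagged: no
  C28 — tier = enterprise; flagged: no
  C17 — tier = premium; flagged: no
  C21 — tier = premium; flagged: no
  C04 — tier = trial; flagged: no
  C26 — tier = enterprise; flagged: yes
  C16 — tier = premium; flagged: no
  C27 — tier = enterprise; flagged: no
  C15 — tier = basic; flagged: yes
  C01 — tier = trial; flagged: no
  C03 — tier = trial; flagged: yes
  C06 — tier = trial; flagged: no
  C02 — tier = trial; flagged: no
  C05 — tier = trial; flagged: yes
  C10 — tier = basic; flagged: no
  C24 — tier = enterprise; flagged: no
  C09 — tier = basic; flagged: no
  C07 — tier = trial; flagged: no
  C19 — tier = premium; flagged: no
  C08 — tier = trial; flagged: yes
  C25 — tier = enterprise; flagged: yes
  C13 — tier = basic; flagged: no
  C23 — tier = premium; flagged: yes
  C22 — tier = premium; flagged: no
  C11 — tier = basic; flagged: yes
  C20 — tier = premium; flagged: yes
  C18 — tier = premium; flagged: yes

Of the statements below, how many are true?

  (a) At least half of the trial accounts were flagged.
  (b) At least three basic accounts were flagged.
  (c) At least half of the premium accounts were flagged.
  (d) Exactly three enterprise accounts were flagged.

(a) trial: |A| = 8, |A ∩ B| = 3; needs |A ∩ B| ≥ |A ∖ B| — false.
(b) basic: |A| = 7, |A ∩ B| = 2; needs |A ∩ B| ≥ 3 — false.
(c) premium: |A| = 8, |A ∩ B| = 3; needs |A ∩ B| ≥ |A ∖ B| — false.
(d) enterprise: |A| = 5, |A ∩ B| = 2; needs |A ∩ B| = 3 — false.

0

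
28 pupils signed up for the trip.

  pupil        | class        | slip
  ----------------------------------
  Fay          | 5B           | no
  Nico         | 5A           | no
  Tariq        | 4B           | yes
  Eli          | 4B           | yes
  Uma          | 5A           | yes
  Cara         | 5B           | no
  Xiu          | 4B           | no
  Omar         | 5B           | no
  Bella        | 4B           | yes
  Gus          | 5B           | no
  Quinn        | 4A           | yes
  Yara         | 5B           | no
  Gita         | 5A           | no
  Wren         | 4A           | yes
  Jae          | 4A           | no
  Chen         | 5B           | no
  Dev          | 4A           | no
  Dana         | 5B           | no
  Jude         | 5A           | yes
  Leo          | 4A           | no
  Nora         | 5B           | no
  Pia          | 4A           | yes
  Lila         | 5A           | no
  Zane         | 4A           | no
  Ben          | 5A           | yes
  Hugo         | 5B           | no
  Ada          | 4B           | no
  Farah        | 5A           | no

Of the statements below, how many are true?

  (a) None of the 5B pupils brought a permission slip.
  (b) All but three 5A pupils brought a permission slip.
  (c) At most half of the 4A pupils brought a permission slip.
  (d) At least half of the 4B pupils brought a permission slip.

(a) 5B: |A| = 9, |A ∩ B| = 0; needs A ∩ B = ∅ (|A ∩ B| = 0) — true.
(b) 5A: |A| = 7, |A ∩ B| = 3; needs |A ∖ B| = 3 — false.
(c) 4A: |A| = 7, |A ∩ B| = 3; needs |A ∩ B| ≤ |A ∖ B| — true.
(d) 4B: |A| = 5, |A ∩ B| = 3; needs |A ∩ B| ≥ |A ∖ B| — true.

3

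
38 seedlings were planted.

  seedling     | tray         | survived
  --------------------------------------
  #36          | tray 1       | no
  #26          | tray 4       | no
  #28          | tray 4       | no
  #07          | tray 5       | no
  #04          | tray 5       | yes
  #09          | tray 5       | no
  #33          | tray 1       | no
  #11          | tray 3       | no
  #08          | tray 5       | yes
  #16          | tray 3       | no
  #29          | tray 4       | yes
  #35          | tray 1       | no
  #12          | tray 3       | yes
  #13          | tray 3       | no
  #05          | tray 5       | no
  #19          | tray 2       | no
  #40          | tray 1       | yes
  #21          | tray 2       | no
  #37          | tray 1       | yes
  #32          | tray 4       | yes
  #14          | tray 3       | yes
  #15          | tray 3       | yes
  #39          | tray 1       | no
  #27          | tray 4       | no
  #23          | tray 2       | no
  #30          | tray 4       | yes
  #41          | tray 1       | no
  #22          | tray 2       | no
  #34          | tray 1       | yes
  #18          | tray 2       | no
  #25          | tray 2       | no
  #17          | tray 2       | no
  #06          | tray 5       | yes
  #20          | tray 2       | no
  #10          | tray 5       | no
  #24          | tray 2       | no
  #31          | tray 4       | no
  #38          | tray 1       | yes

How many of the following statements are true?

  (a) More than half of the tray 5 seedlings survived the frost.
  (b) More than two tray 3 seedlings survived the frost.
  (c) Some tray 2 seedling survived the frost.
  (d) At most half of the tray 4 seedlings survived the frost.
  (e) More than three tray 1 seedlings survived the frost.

(a) tray 5: |A| = 7, |A ∩ B| = 3; needs |A ∩ B| > |A ∖ B| — false.
(b) tray 3: |A| = 6, |A ∩ B| = 3; needs |A ∩ B| > 2 — true.
(c) tray 2: |A| = 9, |A ∩ B| = 0; needs A ∩ B ≠ ∅ (|A ∩ B| ≥ 1) — false.
(d) tray 4: |A| = 7, |A ∩ B| = 3; needs |A ∩ B| ≤ |A ∖ B| — true.
(e) tray 1: |A| = 9, |A ∩ B| = 4; needs |A ∩ B| > 3 — true.

3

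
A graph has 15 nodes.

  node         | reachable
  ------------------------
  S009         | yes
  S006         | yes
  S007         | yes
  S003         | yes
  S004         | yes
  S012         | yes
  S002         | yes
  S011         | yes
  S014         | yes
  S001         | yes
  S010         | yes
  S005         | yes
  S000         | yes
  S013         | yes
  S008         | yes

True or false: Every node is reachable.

True

'Every node is reachable' holds iff A ⊆ B, i.e. every element of A is in B (|A ∖ B| = 0).
|A| = 15, |A ∩ B| = 15, |A ∖ B| = 0.
So the statement is true.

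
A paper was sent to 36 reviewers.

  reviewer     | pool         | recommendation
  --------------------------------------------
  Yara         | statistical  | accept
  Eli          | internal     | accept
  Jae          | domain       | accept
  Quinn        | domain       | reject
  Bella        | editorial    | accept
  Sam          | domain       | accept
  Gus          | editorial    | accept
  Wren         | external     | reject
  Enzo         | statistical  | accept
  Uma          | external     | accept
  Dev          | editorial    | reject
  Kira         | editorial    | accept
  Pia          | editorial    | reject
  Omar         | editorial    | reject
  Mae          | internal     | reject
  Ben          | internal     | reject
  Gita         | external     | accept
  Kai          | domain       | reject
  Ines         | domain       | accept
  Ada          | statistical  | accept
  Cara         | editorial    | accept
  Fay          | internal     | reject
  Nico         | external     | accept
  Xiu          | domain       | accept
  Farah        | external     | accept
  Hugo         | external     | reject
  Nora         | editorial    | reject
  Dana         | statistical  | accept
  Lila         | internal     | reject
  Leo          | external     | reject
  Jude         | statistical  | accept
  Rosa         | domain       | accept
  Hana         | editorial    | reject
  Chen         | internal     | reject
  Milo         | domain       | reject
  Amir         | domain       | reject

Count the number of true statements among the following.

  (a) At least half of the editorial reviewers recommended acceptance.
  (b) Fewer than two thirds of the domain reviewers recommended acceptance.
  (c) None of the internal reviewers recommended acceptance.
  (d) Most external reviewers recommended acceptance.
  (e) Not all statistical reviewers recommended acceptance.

2

(a) editorial: |A| = 9, |A ∩ B| = 4; needs |A ∩ B| ≥ |A ∖ B| — false.
(b) domain: |A| = 9, |A ∩ B| = 5; needs |A ∩ B| / |A| < 2/3 — true.
(c) internal: |A| = 6, |A ∩ B| = 1; needs A ∩ B = ∅ (|A ∩ B| = 0) — false.
(d) external: |A| = 7, |A ∩ B| = 4; needs |A ∩ B| > |A ∖ B| — true.
(e) statistical: |A| = 5, |A ∩ B| = 5; needs A ⊄ B (|A ∖ B| ≥ 1) — false.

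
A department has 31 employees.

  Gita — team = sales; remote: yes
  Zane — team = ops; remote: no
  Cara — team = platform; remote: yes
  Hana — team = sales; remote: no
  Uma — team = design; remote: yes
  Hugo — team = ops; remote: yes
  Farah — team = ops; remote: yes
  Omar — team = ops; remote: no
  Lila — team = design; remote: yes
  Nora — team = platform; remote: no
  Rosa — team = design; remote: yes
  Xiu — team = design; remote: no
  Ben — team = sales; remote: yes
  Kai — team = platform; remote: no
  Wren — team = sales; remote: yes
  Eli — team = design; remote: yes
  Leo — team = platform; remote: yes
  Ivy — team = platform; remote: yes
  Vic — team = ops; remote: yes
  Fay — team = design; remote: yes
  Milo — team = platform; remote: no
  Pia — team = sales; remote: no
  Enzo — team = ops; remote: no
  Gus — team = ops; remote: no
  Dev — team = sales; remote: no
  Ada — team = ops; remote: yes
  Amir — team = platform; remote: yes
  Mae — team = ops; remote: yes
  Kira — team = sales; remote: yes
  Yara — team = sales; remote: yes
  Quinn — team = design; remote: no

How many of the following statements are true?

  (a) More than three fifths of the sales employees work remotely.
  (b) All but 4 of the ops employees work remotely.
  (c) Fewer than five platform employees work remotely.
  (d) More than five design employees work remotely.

3

(a) sales: |A| = 8, |A ∩ B| = 5; needs |A ∩ B| / |A| > 3/5 — true.
(b) ops: |A| = 9, |A ∩ B| = 5; needs |A ∖ B| = 4 — true.
(c) platform: |A| = 7, |A ∩ B| = 4; needs |A ∩ B| < 5 — true.
(d) design: |A| = 7, |A ∩ B| = 5; needs |A ∩ B| > 5 — false.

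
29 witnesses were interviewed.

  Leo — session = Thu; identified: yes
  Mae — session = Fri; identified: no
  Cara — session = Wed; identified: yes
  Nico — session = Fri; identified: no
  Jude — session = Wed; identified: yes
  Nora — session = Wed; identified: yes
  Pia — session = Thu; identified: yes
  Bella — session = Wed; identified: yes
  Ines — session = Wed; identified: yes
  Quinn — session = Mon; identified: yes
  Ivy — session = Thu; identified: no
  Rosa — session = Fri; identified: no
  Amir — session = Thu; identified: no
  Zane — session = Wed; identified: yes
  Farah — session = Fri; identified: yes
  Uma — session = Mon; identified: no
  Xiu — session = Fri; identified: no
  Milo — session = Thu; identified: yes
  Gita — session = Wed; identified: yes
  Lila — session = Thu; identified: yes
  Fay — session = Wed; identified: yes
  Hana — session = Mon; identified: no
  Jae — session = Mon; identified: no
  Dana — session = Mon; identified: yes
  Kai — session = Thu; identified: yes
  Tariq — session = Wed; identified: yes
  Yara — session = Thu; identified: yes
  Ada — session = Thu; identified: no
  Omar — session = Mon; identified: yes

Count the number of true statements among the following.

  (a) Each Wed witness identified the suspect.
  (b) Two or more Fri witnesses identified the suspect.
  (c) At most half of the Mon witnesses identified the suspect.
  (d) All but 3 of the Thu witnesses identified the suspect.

(a) Wed: |A| = 9, |A ∩ B| = 9; needs A ⊆ B, i.e. every element of A is in B (|A ∖ B| = 0) — true.
(b) Fri: |A| = 5, |A ∩ B| = 1; needs |A ∩ B| ≥ 2 — false.
(c) Mon: |A| = 6, |A ∩ B| = 3; needs |A ∩ B| ≤ |A ∖ B| — true.
(d) Thu: |A| = 9, |A ∩ B| = 6; needs |A ∖ B| = 3 — true.

3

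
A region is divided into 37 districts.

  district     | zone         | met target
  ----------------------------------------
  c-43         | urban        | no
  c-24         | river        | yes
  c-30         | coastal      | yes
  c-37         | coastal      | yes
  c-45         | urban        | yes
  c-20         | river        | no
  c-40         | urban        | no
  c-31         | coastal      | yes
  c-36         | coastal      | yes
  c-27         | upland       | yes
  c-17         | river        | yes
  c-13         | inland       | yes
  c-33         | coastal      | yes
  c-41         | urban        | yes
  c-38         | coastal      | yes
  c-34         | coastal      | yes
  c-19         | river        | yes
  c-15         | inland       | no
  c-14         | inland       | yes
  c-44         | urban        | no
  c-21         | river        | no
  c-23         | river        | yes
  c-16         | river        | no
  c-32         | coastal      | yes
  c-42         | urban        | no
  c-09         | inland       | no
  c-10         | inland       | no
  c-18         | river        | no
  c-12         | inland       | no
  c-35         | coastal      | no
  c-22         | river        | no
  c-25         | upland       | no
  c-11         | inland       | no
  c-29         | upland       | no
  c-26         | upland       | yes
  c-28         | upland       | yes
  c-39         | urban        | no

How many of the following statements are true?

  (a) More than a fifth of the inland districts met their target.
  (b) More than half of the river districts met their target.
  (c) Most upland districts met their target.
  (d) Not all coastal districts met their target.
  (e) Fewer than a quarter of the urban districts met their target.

(a) inland: |A| = 7, |A ∩ B| = 2; needs |A ∩ B| / |A| > 1/5 — true.
(b) river: |A| = 9, |A ∩ B| = 4; needs |A ∩ B| > |A ∖ B| — false.
(c) upland: |A| = 5, |A ∩ B| = 3; needs |A ∩ B| > |A ∖ B| — true.
(d) coastal: |A| = 9, |A ∩ B| = 8; needs A ⊄ B (|A ∖ B| ≥ 1) — true.
(e) urban: |A| = 7, |A ∩ B| = 2; needs |A ∩ B| / |A| < 1/4 — false.

3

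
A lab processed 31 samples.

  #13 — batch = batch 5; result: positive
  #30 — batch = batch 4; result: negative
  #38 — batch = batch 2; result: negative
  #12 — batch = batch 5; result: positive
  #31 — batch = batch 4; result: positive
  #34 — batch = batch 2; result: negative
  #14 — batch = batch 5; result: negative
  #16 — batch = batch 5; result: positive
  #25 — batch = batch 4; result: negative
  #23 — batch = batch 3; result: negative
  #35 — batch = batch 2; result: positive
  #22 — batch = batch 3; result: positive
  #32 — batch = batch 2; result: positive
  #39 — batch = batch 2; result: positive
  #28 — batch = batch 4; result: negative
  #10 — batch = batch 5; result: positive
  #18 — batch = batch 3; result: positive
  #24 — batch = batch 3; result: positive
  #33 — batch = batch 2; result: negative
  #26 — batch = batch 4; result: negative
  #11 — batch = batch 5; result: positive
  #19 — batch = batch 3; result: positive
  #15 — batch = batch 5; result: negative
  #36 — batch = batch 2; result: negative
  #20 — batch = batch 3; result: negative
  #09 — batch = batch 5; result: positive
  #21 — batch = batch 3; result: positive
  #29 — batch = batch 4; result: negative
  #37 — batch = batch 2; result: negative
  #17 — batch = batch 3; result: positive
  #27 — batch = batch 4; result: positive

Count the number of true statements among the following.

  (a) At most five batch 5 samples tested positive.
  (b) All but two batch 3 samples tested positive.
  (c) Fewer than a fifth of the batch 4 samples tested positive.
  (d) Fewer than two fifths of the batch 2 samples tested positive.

(a) batch 5: |A| = 8, |A ∩ B| = 6; needs |A ∩ B| ≤ 5 — false.
(b) batch 3: |A| = 8, |A ∩ B| = 6; needs |A ∖ B| = 2 — true.
(c) batch 4: |A| = 7, |A ∩ B| = 2; needs |A ∩ B| / |A| < 1/5 — false.
(d) batch 2: |A| = 8, |A ∩ B| = 3; needs |A ∩ B| / |A| < 2/5 — true.

2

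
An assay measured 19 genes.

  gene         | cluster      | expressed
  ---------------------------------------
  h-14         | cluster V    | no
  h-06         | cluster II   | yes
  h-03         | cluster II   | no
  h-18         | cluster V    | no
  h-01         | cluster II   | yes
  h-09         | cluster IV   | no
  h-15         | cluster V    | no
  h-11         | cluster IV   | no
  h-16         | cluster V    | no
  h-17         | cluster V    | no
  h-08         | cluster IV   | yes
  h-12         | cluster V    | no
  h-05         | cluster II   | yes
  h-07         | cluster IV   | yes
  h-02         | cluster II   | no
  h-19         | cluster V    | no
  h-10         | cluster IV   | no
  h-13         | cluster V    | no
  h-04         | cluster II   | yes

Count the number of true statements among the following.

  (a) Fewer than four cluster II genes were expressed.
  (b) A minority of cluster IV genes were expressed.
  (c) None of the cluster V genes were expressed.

(a) cluster II: |A| = 6, |A ∩ B| = 4; needs |A ∩ B| < 4 — false.
(b) cluster IV: |A| = 5, |A ∩ B| = 2; needs |A ∩ B| < |A ∖ B| — true.
(c) cluster V: |A| = 8, |A ∩ B| = 0; needs A ∩ B = ∅ (|A ∩ B| = 0) — true.

2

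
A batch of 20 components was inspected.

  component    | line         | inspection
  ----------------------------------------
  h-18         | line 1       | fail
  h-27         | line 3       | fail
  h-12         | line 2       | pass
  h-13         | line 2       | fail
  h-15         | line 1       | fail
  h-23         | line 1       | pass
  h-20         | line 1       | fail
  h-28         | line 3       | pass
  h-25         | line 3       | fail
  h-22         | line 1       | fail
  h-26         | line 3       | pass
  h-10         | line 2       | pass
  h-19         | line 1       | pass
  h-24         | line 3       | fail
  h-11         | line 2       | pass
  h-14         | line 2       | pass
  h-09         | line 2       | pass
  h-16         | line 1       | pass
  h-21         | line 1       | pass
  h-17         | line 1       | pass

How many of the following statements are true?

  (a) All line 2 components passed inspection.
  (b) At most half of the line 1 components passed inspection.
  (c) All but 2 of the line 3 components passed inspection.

(a) line 2: |A| = 6, |A ∩ B| = 5; needs A ⊆ B, i.e. every element of A is in B (|A ∖ B| = 0) — false.
(b) line 1: |A| = 9, |A ∩ B| = 5; needs |A ∩ B| ≤ |A ∖ B| — false.
(c) line 3: |A| = 5, |A ∩ B| = 2; needs |A ∖ B| = 2 — false.

0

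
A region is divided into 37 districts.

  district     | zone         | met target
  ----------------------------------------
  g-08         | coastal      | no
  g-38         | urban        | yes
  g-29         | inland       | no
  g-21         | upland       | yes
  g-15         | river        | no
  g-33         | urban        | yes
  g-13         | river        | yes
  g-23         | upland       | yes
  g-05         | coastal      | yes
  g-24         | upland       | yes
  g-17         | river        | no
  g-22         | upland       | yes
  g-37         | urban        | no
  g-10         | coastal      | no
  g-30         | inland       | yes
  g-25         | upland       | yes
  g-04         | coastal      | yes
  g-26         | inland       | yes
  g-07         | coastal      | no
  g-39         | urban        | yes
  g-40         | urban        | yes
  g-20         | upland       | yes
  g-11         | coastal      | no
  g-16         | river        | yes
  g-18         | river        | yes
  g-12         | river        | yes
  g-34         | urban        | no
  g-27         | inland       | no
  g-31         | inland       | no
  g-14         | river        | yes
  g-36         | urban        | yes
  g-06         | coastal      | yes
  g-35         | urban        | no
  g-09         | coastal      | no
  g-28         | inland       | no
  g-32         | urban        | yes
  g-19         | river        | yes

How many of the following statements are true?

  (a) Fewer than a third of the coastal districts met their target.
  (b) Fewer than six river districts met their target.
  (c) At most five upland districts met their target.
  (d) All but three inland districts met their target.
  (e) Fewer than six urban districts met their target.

(a) coastal: |A| = 8, |A ∩ B| = 3; needs |A ∩ B| / |A| < 1/3 — false.
(b) river: |A| = 8, |A ∩ B| = 6; needs |A ∩ B| < 6 — false.
(c) upland: |A| = 6, |A ∩ B| = 6; needs |A ∩ B| ≤ 5 — false.
(d) inland: |A| = 6, |A ∩ B| = 2; needs |A ∖ B| = 3 — false.
(e) urban: |A| = 9, |A ∩ B| = 6; needs |A ∩ B| < 6 — false.

0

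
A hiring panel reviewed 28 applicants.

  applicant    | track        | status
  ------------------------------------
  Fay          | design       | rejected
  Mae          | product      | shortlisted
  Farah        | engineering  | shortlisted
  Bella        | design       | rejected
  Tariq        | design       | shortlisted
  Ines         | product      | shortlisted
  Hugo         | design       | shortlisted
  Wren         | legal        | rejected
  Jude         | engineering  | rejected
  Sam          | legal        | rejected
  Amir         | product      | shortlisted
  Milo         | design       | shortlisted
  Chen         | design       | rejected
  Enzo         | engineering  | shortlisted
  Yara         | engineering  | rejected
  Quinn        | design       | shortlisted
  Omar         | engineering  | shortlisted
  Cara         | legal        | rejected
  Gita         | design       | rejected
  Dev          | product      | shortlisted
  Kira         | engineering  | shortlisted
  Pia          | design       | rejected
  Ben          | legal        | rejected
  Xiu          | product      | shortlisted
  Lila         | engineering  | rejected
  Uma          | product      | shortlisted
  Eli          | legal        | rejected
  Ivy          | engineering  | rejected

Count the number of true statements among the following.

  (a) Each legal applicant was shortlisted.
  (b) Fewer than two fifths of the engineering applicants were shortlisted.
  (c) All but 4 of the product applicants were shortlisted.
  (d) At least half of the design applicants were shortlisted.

0

(a) legal: |A| = 5, |A ∩ B| = 0; needs A ⊆ B, i.e. every element of A is in B (|A ∖ B| = 0) — false.
(b) engineering: |A| = 8, |A ∩ B| = 4; needs |A ∩ B| / |A| < 2/5 — false.
(c) product: |A| = 6, |A ∩ B| = 6; needs |A ∖ B| = 4 — false.
(d) design: |A| = 9, |A ∩ B| = 4; needs |A ∩ B| ≥ |A ∖ B| — false.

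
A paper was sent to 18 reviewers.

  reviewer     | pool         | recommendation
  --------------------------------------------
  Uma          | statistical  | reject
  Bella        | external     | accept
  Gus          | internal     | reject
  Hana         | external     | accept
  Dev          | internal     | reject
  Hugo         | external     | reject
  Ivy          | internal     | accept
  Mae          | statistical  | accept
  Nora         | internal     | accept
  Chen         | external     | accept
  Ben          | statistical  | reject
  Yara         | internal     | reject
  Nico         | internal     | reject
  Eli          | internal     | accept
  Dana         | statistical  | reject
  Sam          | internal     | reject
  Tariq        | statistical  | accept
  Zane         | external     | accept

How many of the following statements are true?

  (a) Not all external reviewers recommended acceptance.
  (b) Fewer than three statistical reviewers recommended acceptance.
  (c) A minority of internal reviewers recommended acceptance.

3

(a) external: |A| = 5, |A ∩ B| = 4; needs A ⊄ B (|A ∖ B| ≥ 1) — true.
(b) statistical: |A| = 5, |A ∩ B| = 2; needs |A ∩ B| < 3 — true.
(c) internal: |A| = 8, |A ∩ B| = 3; needs |A ∩ B| < |A ∖ B| — true.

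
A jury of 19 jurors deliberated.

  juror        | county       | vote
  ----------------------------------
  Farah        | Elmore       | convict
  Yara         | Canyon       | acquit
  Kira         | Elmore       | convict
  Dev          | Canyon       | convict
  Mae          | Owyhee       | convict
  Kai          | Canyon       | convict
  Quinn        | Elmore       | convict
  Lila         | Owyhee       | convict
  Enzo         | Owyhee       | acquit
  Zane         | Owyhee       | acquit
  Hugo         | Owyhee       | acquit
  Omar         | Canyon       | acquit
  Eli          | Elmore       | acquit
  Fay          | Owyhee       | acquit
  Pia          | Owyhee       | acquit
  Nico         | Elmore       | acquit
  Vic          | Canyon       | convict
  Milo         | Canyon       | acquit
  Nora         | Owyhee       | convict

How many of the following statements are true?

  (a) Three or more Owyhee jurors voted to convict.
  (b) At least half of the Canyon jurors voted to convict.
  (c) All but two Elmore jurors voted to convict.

3

(a) Owyhee: |A| = 8, |A ∩ B| = 3; needs |A ∩ B| ≥ 3 — true.
(b) Canyon: |A| = 6, |A ∩ B| = 3; needs |A ∩ B| ≥ |A ∖ B| — true.
(c) Elmore: |A| = 5, |A ∩ B| = 3; needs |A ∖ B| = 2 — true.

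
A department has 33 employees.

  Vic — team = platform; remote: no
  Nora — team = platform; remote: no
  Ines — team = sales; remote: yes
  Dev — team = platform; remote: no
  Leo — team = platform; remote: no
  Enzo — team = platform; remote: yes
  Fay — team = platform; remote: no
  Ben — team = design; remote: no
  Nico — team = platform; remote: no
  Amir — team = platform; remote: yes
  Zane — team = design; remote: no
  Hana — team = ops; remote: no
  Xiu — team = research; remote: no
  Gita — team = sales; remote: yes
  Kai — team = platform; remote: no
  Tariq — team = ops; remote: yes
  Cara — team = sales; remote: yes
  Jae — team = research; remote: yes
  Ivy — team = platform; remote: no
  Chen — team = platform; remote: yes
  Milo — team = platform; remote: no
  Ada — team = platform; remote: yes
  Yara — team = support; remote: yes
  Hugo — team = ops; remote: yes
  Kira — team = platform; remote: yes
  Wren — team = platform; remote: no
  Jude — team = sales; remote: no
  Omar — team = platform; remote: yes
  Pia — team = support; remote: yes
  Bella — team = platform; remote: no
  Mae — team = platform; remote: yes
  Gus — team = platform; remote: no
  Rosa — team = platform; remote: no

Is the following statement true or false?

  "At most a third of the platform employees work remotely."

False

'At most a third of the platform employees work remotely' holds iff |A ∩ B| / |A| ≤ 1/3.
|A| = 20, |A ∩ B| = 7, |A ∖ B| = 13.
|A ∩ B|/|A| = 7/20, so the statement is false.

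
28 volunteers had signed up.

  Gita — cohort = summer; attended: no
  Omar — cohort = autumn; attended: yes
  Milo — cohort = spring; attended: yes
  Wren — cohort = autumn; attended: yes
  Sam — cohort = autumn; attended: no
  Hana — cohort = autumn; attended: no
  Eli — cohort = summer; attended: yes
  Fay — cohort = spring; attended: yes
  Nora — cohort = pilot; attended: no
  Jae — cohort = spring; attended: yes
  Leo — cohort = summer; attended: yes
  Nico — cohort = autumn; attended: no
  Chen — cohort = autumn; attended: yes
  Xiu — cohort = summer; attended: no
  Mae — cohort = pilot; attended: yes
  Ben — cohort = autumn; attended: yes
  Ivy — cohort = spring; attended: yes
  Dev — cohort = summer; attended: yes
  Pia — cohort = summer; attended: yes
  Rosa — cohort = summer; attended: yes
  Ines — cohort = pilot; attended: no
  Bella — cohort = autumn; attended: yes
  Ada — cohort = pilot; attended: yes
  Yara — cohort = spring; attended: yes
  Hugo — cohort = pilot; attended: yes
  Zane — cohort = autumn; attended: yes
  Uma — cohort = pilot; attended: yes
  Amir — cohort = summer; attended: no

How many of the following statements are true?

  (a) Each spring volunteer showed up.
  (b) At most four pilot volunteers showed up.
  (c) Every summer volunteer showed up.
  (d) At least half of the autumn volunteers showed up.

3

(a) spring: |A| = 5, |A ∩ B| = 5; needs A ⊆ B, i.e. every element of A is in B (|A ∖ B| = 0) — true.
(b) pilot: |A| = 6, |A ∩ B| = 4; needs |A ∩ B| ≤ 4 — true.
(c) summer: |A| = 8, |A ∩ B| = 5; needs A ⊆ B, i.e. every element of A is in B (|A ∖ B| = 0) — false.
(d) autumn: |A| = 9, |A ∩ B| = 6; needs |A ∩ B| ≥ |A ∖ B| — true.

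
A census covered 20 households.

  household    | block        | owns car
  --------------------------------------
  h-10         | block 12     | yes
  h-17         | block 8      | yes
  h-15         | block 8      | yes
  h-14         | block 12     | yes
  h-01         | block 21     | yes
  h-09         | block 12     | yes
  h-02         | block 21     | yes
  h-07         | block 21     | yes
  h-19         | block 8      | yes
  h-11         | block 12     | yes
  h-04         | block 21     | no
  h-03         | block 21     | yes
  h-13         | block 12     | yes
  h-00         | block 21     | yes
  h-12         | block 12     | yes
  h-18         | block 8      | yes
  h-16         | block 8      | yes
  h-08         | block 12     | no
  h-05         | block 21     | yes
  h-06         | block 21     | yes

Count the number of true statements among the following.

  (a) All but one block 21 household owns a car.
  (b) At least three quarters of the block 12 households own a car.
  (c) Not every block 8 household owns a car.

2

(a) block 21: |A| = 8, |A ∩ B| = 7; needs |A ∖ B| = 1 — true.
(b) block 12: |A| = 7, |A ∩ B| = 6; needs |A ∩ B| / |A| ≥ 3/4 — true.
(c) block 8: |A| = 5, |A ∩ B| = 5; needs A ⊄ B (|A ∖ B| ≥ 1) — false.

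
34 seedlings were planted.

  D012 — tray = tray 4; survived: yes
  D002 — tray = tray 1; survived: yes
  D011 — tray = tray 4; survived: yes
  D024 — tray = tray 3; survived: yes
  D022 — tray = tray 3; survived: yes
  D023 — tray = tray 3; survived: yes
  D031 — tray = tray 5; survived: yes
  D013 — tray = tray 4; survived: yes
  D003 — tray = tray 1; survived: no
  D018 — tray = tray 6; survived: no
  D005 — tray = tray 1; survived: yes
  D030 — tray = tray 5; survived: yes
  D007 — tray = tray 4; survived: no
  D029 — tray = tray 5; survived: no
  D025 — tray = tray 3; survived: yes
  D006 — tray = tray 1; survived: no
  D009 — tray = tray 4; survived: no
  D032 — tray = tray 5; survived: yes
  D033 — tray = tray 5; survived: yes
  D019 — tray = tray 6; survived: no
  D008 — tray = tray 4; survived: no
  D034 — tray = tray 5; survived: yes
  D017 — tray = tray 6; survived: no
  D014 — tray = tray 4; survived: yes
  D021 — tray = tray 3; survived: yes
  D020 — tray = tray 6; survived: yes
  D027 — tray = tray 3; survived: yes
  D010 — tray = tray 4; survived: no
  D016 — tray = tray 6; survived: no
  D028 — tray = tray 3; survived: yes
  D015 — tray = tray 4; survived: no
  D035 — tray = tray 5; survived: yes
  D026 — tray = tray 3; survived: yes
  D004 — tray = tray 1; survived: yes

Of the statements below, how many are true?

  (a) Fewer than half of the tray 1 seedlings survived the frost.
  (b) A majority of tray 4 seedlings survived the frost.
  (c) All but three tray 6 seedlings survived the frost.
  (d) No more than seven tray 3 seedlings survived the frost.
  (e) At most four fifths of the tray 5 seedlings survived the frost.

(a) tray 1: |A| = 5, |A ∩ B| = 3; needs |A ∩ B| < |A ∖ B| — false.
(b) tray 4: |A| = 9, |A ∩ B| = 4; needs |A ∩ B| > |A ∖ B| — false.
(c) tray 6: |A| = 5, |A ∩ B| = 1; needs |A ∖ B| = 3 — false.
(d) tray 3: |A| = 8, |A ∩ B| = 8; needs |A ∩ B| ≤ 7 — false.
(e) tray 5: |A| = 7, |A ∩ B| = 6; needs |A ∩ B| / |A| ≤ 4/5 — false.

0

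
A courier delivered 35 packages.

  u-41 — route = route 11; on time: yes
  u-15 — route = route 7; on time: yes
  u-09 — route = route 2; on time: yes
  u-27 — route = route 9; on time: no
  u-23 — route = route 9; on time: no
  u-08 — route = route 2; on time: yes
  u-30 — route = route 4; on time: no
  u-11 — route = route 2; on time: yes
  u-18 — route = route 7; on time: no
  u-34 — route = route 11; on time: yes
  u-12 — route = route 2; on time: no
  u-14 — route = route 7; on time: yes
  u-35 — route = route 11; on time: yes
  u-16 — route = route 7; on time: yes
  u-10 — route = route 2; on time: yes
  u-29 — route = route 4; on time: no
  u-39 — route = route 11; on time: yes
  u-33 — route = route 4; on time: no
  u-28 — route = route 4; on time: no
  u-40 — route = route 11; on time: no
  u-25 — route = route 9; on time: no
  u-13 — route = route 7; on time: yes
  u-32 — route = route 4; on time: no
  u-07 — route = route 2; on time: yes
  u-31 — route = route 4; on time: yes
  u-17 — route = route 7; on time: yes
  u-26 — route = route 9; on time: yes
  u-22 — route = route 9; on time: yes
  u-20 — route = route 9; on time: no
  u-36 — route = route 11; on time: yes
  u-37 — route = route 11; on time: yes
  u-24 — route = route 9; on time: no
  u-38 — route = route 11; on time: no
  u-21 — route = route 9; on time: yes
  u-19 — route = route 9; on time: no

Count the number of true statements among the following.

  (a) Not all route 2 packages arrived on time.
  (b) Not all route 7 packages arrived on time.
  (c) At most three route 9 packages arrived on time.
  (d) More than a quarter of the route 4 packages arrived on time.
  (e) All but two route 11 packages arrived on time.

(a) route 2: |A| = 6, |A ∩ B| = 5; needs A ⊄ B (|A ∖ B| ≥ 1) — true.
(b) route 7: |A| = 6, |A ∩ B| = 5; needs A ⊄ B (|A ∖ B| ≥ 1) — true.
(c) route 9: |A| = 9, |A ∩ B| = 3; needs |A ∩ B| ≤ 3 — true.
(d) route 4: |A| = 6, |A ∩ B| = 1; needs |A ∩ B| / |A| > 1/4 — false.
(e) route 11: |A| = 8, |A ∩ B| = 6; needs |A ∖ B| = 2 — true.

4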